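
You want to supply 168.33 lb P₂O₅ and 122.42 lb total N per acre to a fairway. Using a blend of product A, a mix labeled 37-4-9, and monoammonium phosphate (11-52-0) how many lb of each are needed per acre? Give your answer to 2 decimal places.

With a, b = lb per acre of product A and monoammonium phosphate:
P₂O₅: 0.04·a + 0.52·b = 168.33
N: 0.37·a + 0.11·b = 122.42
Eliminate a: (row1) − 0.04/0.37·(row2) → 0.508108·b = 155.095, so b = 305.241.
Back-substitute: a = (168.33 − 0.52·305.241) / 0.04 = 240.118.

240.12 lb product A, 305.24 lb monoammonium phosphate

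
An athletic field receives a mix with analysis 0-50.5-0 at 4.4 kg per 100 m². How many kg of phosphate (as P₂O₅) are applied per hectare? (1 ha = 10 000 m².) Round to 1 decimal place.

P₂O₅ per 100 m² = 4.4 × 50.5% = 2.222 kg.
Convert to per hectare: 2.222 × 100 = 222.2 kg.

222.2 kg P₂O₅ per hectare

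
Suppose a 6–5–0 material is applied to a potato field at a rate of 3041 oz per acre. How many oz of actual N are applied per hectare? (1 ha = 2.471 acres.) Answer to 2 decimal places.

450.86 oz N per hectare

nitrogen per acre = 3041 × 6% = 182.46 oz.
Convert to per hectare: 182.46 × 2.471 = 450.859 oz.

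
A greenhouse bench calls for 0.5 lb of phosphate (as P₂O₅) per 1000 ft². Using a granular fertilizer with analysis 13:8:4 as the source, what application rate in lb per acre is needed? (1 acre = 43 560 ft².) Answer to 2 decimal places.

272.25 lb of product per acre

Product per 1000 ft² = 0.5 / 8% = 6.25 lb.
Convert to per acre: 6.25 × 43.56 = 272.25 lb.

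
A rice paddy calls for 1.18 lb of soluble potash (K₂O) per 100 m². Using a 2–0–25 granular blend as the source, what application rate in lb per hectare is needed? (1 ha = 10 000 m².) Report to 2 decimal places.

Product per 100 m² = 1.18 / 25% = 4.72 lb.
Convert to per hectare: 4.72 × 100 = 472 lb.

472.00 lb of product per hectare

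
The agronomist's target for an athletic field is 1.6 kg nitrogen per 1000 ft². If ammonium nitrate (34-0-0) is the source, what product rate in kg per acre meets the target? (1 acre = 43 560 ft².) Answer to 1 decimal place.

Product per 1000 ft² = 1.6 / 34% = 4.70588 kg.
Convert to per acre: 4.70588 × 43.56 = 204.988 kg.

205.0 kg of product per acre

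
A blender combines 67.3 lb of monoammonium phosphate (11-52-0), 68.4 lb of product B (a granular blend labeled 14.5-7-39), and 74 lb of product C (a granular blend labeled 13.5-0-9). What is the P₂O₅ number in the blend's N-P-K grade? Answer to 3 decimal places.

Total mass = 67.3 + 68.4 + 74 = 209.7 lb.
P₂O₅ mass = 52%×67.3 + 7%×68.4 + 0%×74 = 39.784 lb.
% P₂O₅ = 39.784 / 209.7 = 18.9719%.

18.972% P₂O₅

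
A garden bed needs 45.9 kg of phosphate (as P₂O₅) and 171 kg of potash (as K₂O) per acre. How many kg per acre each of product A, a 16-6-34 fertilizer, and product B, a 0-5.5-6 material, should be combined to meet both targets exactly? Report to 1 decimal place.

440.5 kg product A, 354.0 kg product B

Per-acre balance (a = product A, b = product B):
P₂O₅: 0.06·a + 0.055·b = 45.9
K₂O: 0.34·a + 0.06·b = 171
Solving simultaneously: a = 440.464, b = 354.04.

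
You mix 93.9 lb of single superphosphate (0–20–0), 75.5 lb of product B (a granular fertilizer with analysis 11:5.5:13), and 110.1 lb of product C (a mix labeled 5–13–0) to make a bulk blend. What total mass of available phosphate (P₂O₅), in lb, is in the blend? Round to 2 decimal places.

P₂O₅ mass = 20%×93.9 + 5.5%×75.5 + 13%×110.1 = 37.2455 lb.

37.25 lb P₂O₅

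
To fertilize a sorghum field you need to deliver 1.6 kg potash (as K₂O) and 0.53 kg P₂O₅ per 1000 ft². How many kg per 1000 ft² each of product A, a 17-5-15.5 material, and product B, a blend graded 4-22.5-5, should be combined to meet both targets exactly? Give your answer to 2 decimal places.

Let a = kg of product A, b = kg of product B (per 1000 ft²).
K₂O: 0.155·a + 0.05·b = 1.6
P₂O₅: 0.05·a + 0.225·b = 0.53
Eliminate a: (row1) − 0.155/0.05·(row2) → -0.6475·b = -0.043, so b = 0.0664093.
Back-substitute: a = (1.6 − 0.05·0.0664093) / 0.155 = 10.3012.

10.30 kg product A, 0.07 kg product B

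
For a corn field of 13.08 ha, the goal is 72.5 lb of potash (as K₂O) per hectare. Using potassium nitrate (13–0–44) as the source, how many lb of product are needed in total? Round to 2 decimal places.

2155.23 lb

Product per hectare = 72.5 / 44% = 164.773 lb.
Total product = 164.773 × 13.08 = 2155.227 lb.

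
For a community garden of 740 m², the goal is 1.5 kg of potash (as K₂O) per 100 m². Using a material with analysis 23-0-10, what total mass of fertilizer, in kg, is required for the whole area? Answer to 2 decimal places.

Product per 100 m² = 1.5 / 10% = 15 kg.
Total product = 15 × 740 / 100 = 111 kg.

111.00 kg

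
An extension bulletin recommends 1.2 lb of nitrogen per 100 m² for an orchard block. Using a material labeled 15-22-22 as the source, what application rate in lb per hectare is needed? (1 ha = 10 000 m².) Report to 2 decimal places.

Product per 100 m² = 1.2 / 15% = 8 lb.
Convert to per hectare: 8 × 100 = 800 lb.

800.00 lb of product per hectare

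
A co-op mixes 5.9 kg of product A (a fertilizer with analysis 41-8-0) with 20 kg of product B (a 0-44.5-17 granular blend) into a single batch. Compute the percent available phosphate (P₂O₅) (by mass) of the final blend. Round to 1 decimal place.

Total mass = 5.9 + 20 = 25.9 kg.
P₂O₅ mass = 8%×5.9 + 44.5%×20 = 9.372 kg.
% P₂O₅ = 9.372 / 25.9 = 36.1853%.

36.2% P₂O₅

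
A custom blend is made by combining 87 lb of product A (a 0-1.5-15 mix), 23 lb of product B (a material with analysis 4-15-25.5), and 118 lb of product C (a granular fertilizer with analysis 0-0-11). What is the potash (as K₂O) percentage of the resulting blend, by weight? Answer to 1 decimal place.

Total mass = 87 + 23 + 118 = 228 lb.
K₂O mass = 15%×87 + 25.5%×23 + 11%×118 = 31.895 lb.
% K₂O = 31.895 / 228 = 13.989%.

14.0% K₂O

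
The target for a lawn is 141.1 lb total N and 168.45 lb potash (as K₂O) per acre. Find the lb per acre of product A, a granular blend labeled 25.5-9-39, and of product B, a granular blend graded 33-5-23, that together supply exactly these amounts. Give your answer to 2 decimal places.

With a, b = lb per acre of product A and product B:
N: 0.255·a + 0.33·b = 141.1
K₂O: 0.39·a + 0.23·b = 168.45
From row1: a = (141.1 − 0.33·b) / 0.255.
Into row2: 0.39·(141.1 − 0.33·b)/0.255 + 0.23·b = 168.45 → b = 172.366, a = 330.271.

330.27 lb product A, 172.37 lb product B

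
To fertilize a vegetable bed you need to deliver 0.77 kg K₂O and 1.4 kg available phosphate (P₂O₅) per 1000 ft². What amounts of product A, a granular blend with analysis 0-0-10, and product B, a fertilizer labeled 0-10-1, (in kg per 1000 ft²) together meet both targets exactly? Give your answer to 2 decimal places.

6.30 kg product A, 14.00 kg product B

Per-1000 ft² balance (a = product A, b = product B):
K₂O: 0.1·a + 0.01·b = 0.77
P₂O₅: 0·a + 0.1·b = 1.4
Solving simultaneously: a = 6.3, b = 14.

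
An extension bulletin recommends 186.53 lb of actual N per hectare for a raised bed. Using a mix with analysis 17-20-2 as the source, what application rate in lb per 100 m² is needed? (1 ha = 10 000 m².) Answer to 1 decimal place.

Product per hectare = 186.53 / 17% = 1097.24 lb.
Convert to per 100 m²: 1097.24 × 0.01 = 10.9724 lb.

11.0 lb of product per hundred sq m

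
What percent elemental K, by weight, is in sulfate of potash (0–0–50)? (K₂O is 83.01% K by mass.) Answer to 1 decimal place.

%K = 50 × 0.8301 = 41.505%.

41.5% K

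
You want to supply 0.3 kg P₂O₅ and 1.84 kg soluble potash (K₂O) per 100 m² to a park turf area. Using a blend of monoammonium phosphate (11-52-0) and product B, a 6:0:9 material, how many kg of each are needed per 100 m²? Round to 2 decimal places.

0.58 kg monoammonium phosphate, 20.44 kg product B

Per-100 m² balance (a = monoammonium phosphate, b = product B):
P₂O₅: 0.52·a + 0·b = 0.3
K₂O: 0·a + 0.09·b = 1.84
Solving simultaneously: a = 0.576923, b = 20.4444.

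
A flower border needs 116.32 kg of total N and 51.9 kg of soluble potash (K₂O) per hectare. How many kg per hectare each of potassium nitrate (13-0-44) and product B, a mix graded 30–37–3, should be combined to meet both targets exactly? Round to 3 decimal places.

With a, b = kg per hectare of potassium nitrate and product B:
N: 0.13·a + 0.3·b = 116.32
K₂O: 0.44·a + 0.03·b = 51.9
From row1: a = (116.32 − 0.3·b) / 0.13.
Into row2: 0.44·(116.32 − 0.3·b)/0.13 + 0.03·b = 51.9 → b = 346.8681, a = 94.3044.

94.304 kg potassium nitrate, 346.868 kg product B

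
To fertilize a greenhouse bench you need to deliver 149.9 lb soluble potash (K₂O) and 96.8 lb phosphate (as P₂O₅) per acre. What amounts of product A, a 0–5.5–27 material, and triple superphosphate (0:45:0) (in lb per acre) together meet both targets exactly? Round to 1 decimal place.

Per-acre balance (a = product A, b = triple superphosphate):
K₂O: 0.27·a + 0·b = 149.9
P₂O₅: 0.055·a + 0.45·b = 96.8
Eliminate a: (row1) − 0.27/0.055·(row2) → -2.20909·b = -325.3, so b = 147.255.
Back-substitute: a = (149.9 − 0·147.255) / 0.27 = 555.185.

555.2 lb product A, 147.3 lb triple superphosphate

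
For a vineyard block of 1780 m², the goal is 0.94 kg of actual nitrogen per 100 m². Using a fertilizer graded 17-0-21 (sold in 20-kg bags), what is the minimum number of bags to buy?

Product per 100 m² = 0.94 / 17% = 5.52941 kg.
Total product = 5.52941 × 1780 / 100 = 98.4235 kg.
Bags = ⌈98.4235 / 20⌉ = 5.

5 bags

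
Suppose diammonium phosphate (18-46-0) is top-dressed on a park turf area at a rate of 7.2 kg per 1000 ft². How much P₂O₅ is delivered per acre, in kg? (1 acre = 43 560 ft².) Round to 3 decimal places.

144.271 kg P₂O₅ per acre

P₂O₅ per 1000 ft² = 7.2 × 46% = 3.312 kg.
Convert to per acre: 3.312 × 43.56 = 144.2707 kg.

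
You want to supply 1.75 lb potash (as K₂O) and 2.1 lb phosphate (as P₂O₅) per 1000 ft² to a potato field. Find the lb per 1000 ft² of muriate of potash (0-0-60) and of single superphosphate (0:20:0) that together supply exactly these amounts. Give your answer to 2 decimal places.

2.92 lb muriate of potash, 10.50 lb single superphosphate

With a, b = lb per 1000 ft² of muriate of potash and single superphosphate:
K₂O: 0.6·a + 0·b = 1.75
P₂O₅: 0·a + 0.2·b = 2.1
Solving simultaneously: a = 2.91667, b = 10.5.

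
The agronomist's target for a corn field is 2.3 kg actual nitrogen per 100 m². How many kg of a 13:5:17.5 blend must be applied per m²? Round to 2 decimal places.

Product per 100 m² = 2.3 / 13% = 17.6923 kg.
Convert to per m²: 17.6923 × 0.01 = 0.176923 kg.

0.18 kg of product per sq m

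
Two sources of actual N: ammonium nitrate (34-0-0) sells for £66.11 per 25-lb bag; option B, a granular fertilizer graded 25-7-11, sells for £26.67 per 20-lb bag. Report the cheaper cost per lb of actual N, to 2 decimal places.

£5.33 per lb N (option B)

ammonium nitrate: N per bag = 25 × 34% = 8.5 lb; cost = 66.11 / 8.5 = £7.7776/lb N.
option B: N per bag = 20 × 25% = 5 lb; cost = 26.67 / 5 = £5.3340/lb N.
option B is cheaper.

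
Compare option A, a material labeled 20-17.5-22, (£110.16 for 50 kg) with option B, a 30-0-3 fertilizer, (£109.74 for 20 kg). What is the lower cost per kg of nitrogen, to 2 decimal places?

option A: N per bag = 50 × 20% = 10 kg; cost = 110.16 / 10 = £11.0160/kg N.
option B: N per bag = 20 × 30% = 6 kg; cost = 109.74 / 6 = £18.2900/kg N.
option A is cheaper.

£11.02 per kg N (option A)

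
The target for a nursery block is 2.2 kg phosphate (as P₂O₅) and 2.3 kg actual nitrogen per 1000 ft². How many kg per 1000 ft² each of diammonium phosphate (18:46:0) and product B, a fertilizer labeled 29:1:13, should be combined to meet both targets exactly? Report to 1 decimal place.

With a, b = kg per 1000 ft² of diammonium phosphate and product B:
P₂O₅: 0.46·a + 0.01·b = 2.2
N: 0.18·a + 0.29·b = 2.3
Solving simultaneously: a = 4.67325, b = 5.0304.

4.7 kg diammonium phosphate, 5.0 kg product B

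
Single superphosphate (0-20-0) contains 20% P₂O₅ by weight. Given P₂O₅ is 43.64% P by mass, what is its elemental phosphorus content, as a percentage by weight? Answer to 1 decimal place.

%P = 20 × 0.4364 = 8.728%.

8.7% P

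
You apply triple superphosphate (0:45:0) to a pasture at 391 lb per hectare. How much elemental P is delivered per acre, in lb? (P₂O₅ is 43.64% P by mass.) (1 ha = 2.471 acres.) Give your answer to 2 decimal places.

31.07 lb P per acre

P₂O₅ per hectare = 391 × 45% = 175.95 lb.
Elemental P = 175.95 × 0.4364 = 76.7846 lb per hectare.
Convert to per acre: 76.7846 × 0.404694 = 31.0743 lb.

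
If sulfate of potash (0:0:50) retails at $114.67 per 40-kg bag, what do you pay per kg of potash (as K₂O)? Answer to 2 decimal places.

K₂O in bag = 40 × 50% = 20 kg.
Cost per kg K₂O = $114.67 / 20 = $5.7335.

$5.73 per kg K₂O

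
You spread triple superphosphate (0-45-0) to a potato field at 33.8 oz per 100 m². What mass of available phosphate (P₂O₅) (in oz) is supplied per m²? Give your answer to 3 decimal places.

P₂O₅ per 100 m² = 33.8 × 45% = 15.21 oz.
Convert to per m²: 15.21 × 0.01 = 0.1521 oz.

0.152 oz P₂O₅ per sq m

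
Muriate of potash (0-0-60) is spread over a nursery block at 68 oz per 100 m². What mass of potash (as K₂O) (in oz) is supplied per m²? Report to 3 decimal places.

K₂O per 100 m² = 68 × 60% = 40.8 oz.
Convert to per m²: 40.8 × 0.01 = 0.408 oz.

0.408 oz K₂O per sq m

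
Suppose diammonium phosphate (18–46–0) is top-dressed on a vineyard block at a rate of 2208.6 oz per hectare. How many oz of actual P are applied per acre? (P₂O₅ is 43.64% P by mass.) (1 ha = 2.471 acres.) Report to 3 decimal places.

P₂O₅ per hectare = 2208.6 × 46% = 1015.96 oz.
Elemental P = 1015.96 × 0.4364 = 443.363 oz per hectare.
Convert to per acre: 443.363 × 0.404694 = 179.4266 oz.

179.427 oz P per acre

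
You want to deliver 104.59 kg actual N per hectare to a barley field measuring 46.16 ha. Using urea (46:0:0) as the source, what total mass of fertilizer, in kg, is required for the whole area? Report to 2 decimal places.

10495.38 kg

Product per hectare = 104.59 / 46% = 227.37 kg.
Total product = 227.37 × 46.16 = 10495.379 kg.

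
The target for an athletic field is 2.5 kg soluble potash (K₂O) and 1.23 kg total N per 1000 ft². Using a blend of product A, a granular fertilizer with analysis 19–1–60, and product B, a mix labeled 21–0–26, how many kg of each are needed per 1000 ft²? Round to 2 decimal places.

2.68 kg product A, 3.43 kg product B

With a, b = kg per 1000 ft² of product A and product B:
K₂O: 0.6·a + 0.26·b = 2.5
N: 0.19·a + 0.21·b = 1.23
Eliminate a: (row1) − 0.6/0.19·(row2) → -0.403158·b = -1.38421, so b = 3.43342.
Back-substitute: a = (2.5 − 0.26·3.43342) / 0.6 = 2.67885.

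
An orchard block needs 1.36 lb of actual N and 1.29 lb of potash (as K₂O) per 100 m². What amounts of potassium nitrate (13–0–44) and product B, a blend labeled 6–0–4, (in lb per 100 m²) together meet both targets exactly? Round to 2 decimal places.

Per-100 m² balance (a = potassium nitrate, b = product B):
N: 0.13·a + 0.06·b = 1.36
K₂O: 0.44·a + 0.04·b = 1.29
Solving simultaneously: a = 1.08491, b = 20.316.

1.08 lb potassium nitrate, 20.32 lb product B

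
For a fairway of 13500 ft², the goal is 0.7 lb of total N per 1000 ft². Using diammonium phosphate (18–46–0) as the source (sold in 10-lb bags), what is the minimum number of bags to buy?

Product per 1000 ft² = 0.7 / 18% = 3.88889 lb.
Total product = 3.88889 × 13500 / 1000 = 52.5 lb.
Bags = ⌈52.5 / 10⌉ = 6.

6 bags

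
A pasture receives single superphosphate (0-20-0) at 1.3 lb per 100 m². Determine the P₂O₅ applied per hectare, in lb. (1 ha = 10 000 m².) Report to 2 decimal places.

P₂O₅ per 100 m² = 1.3 × 20% = 0.26 lb.
Convert to per hectare: 0.26 × 100 = 26 lb.

26.00 lb P₂O₅ per hectare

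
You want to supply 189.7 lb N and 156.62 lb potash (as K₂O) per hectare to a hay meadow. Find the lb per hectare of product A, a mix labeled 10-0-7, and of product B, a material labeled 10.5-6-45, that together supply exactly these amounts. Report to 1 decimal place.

With a, b = lb per hectare of product A and product B:
N: 0.1·a + 0.105·b = 189.7
K₂O: 0.07·a + 0.45·b = 156.62
Eliminate b: (row1) − 0.105/0.45·(row2) → 0.0836667·a = 153.155, so a = 1830.54.
Then b = (156.62 − 0.07·1830.54) / 0.45 = 63.2935.

1830.5 lb product A, 63.3 lb product B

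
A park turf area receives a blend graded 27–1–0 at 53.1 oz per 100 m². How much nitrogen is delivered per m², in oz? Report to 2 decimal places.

0.14 oz N per sq m

nitrogen per 100 m² = 53.1 × 27% = 14.337 oz.
Convert to per m²: 14.337 × 0.01 = 0.14337 oz.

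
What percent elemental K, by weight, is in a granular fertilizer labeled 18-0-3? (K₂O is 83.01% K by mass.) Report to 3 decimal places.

2.490% K

%K = 3 × 0.8301 = 2.4903%.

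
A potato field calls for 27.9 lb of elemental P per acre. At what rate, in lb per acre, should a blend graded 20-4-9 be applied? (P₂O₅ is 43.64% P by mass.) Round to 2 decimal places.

As P₂O₅: 27.9 / 0.4364 = 63.9322 lb per acre.
Product per acre = 63.9322 / 4% = 1598.304 lb.

1598.30 lb of product per acre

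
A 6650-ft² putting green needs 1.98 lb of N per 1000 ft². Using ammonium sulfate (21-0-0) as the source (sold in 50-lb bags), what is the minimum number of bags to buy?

Product per 1000 ft² = 1.98 / 21% = 9.42857 lb.
Total product = 9.42857 × 6650 / 1000 = 62.7 lb.
Bags = ⌈62.7 / 50⌉ = 2.

2 bags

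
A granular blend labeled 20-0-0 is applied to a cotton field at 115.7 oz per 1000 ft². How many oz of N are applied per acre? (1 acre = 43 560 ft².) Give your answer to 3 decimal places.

1007.978 oz N per acre

nitrogen per 1000 ft² = 115.7 × 20% = 23.14 oz.
Convert to per acre: 23.14 × 43.56 = 1007.9784 oz.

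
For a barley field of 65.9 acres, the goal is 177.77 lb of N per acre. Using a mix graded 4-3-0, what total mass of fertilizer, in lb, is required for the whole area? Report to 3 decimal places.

Product per acre = 177.77 / 4% = 4444.25 lb.
Total product = 4444.25 × 65.9 = 292876.075 lb.

292876.075 lb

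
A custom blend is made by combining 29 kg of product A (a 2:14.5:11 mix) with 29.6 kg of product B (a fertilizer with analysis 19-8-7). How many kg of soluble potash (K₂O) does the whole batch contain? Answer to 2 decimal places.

5.26 kg K₂O

K₂O mass = 11%×29 + 7%×29.6 = 5.262 kg.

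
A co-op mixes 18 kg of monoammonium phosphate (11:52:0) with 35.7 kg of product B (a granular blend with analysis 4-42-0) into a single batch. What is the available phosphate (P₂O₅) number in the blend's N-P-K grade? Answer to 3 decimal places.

45.352% P₂O₅

Total mass = 18 + 35.7 = 53.7 kg.
P₂O₅ mass = 52%×18 + 42%×35.7 = 24.354 kg.
% P₂O₅ = 24.354 / 53.7 = 45.35196%.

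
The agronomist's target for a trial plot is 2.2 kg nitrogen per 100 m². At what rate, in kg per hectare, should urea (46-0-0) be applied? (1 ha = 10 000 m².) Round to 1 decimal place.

Product per 100 m² = 2.2 / 46% = 4.78261 kg.
Convert to per hectare: 4.78261 × 100 = 478.261 kg.

478.3 kg of product per hectare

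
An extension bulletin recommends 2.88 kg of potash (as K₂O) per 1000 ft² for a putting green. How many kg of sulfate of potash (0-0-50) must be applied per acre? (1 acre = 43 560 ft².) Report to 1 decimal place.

Product per 1000 ft² = 2.88 / 50% = 5.76 kg.
Convert to per acre: 5.76 × 43.56 = 250.906 kg.

250.9 kg of product per acre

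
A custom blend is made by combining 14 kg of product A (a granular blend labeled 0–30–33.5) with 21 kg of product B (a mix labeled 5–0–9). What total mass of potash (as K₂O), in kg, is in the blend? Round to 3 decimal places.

6.580 kg K₂O

K₂O mass = 33.5%×14 + 9%×21 = 6.58 kg.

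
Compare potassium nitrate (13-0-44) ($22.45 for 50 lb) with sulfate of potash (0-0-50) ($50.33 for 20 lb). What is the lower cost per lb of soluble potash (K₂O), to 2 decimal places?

$1.02 per lb K₂O (potassium nitrate)

potassium nitrate: K₂O per bag = 50 × 44% = 22 lb; cost = 22.45 / 22 = $1.0205/lb K₂O.
sulfate of potash: K₂O per bag = 20 × 50% = 10 lb; cost = 50.33 / 10 = $5.0330/lb K₂O.
potassium nitrate is cheaper.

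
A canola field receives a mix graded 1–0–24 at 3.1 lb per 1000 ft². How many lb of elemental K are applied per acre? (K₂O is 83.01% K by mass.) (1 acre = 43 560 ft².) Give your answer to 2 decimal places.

26.90 lb K per acre

K₂O per 1000 ft² = 3.1 × 24% = 0.744 lb.
Elemental K = 0.744 × 0.8301 = 0.617594 lb per 1000 ft².
Convert to per acre: 0.617594 × 43.56 = 26.9024 lb.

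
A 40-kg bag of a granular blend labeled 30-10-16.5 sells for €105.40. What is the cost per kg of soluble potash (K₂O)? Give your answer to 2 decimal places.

K₂O in bag = 40 × 16.5% = 6.6 kg.
Cost per kg K₂O = €105.40 / 6.6 = €15.9697.

€15.97 per kg K₂O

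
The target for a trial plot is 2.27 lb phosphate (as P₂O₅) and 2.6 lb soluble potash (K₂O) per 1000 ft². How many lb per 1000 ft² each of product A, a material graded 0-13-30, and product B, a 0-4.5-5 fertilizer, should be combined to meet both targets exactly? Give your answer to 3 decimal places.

0.500 lb product A, 49.000 lb product B

Per-1000 ft² balance (a = product A, b = product B):
P₂O₅: 0.13·a + 0.045·b = 2.27
K₂O: 0.3·a + 0.05·b = 2.6
From row1: a = (2.27 − 0.045·b) / 0.13.
Into row2: 0.3·(2.27 − 0.045·b)/0.13 + 0.05·b = 2.6 → b = 49, a = 0.5.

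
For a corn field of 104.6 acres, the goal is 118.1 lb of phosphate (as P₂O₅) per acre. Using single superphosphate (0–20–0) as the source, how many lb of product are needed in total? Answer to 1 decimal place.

Product per acre = 118.1 / 20% = 590.5 lb.
Total product = 590.5 × 104.6 = 61766.3 lb.

61766.3 lb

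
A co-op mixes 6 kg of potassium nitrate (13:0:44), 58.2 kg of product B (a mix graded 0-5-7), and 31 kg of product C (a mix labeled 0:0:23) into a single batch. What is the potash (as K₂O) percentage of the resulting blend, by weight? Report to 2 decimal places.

Total mass = 6 + 58.2 + 31 = 95.2 kg.
K₂O mass = 44%×6 + 7%×58.2 + 23%×31 = 13.844 kg.
% K₂O = 13.844 / 95.2 = 14.542%.

14.54% K₂O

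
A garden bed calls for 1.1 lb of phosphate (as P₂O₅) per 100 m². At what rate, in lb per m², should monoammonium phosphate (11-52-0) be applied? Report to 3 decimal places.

Product per 100 m² = 1.1 / 52% = 2.11538 lb.
Convert to per m²: 2.11538 × 0.01 = 0.0211538 lb.

0.021 lb of product per sq m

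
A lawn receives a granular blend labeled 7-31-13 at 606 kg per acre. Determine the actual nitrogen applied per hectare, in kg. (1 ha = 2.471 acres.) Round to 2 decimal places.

104.82 kg N per hectare

nitrogen per acre = 606 × 7% = 42.42 kg.
Convert to per hectare: 42.42 × 2.471 = 104.8198 kg.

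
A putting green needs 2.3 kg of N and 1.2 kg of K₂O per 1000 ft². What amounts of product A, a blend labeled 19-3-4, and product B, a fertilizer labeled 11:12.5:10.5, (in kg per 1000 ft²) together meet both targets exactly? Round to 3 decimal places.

7.042 kg product A, 8.746 kg product B

Per-1000 ft² balance (a = product A, b = product B):
N: 0.19·a + 0.11·b = 2.3
K₂O: 0.04·a + 0.105·b = 1.2
From row1: a = (2.3 − 0.11·b) / 0.19.
Into row2: 0.04·(2.3 − 0.11·b)/0.19 + 0.105·b = 1.2 → b = 8.74598, a = 7.0418.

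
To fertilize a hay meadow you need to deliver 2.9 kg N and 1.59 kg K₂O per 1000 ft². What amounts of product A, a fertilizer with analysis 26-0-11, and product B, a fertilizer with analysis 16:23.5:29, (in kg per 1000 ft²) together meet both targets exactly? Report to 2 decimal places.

10.15 kg product A, 1.63 kg product B

Let a = kg of product A, b = kg of product B (per 1000 ft²).
N: 0.26·a + 0.16·b = 2.9
K₂O: 0.11·a + 0.29·b = 1.59
From row1: a = (2.9 − 0.16·b) / 0.26.
Into row2: 0.11·(2.9 − 0.16·b)/0.26 + 0.29·b = 1.59 → b = 1.63322, a = 10.1488.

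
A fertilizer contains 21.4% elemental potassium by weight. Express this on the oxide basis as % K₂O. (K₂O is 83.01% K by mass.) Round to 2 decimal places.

25.78% K₂O

%K₂O = 21.4 / 0.8301 = 25.78003%.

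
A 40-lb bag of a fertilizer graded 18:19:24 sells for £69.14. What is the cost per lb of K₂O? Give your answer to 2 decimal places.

£7.20 per lb K₂O

K₂O in bag = 40 × 24% = 9.6 lb.
Cost per lb K₂O = £69.14 / 9.6 = £7.2021.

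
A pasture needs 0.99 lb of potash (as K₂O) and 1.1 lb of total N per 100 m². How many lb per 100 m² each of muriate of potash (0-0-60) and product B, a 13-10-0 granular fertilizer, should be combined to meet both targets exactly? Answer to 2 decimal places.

1.65 lb muriate of potash, 8.46 lb product B

Per-100 m² balance (a = muriate of potash, b = product B):
K₂O: 0.6·a + 0·b = 0.99
N: 0·a + 0.13·b = 1.1
Solving simultaneously: a = 1.65, b = 8.46154.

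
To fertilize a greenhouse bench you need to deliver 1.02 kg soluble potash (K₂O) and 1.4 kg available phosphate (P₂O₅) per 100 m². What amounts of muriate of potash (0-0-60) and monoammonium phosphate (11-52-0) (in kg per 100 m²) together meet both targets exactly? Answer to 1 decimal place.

Per-100 m² balance (a = muriate of potash, b = monoammonium phosphate):
K₂O: 0.6·a + 0·b = 1.02
P₂O₅: 0·a + 0.52·b = 1.4
Solving simultaneously: a = 1.7, b = 2.69231.

1.7 kg muriate of potash, 2.7 kg monoammonium phosphate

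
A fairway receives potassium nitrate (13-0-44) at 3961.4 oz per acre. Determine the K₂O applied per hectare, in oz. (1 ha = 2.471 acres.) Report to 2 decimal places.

K₂O per acre = 3961.4 × 44% = 1743.02 oz.
Convert to per hectare: 1743.02 × 2.471 = 4306.993 oz.

4306.99 oz K₂O per hectare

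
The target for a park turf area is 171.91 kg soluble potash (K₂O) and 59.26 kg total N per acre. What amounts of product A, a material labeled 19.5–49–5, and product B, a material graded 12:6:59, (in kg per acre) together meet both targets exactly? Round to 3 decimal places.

With a, b = kg per acre of product A and product B:
K₂O: 0.05·a + 0.59·b = 171.91
N: 0.195·a + 0.12·b = 59.26
From row1: a = (171.91 − 0.59·b) / 0.05.
Into row2: 0.195·(171.91 − 0.59·b)/0.05 + 0.12·b = 59.26 → b = 280.2334, a = 131.4461.

131.446 kg product A, 280.233 kg product B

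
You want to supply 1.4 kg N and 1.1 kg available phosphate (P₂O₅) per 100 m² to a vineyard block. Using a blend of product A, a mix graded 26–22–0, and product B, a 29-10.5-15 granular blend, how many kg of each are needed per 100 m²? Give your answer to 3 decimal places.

4.712 kg product A, 0.603 kg product B

Per-100 m² balance (a = product A, b = product B):
N: 0.26·a + 0.29·b = 1.4
P₂O₅: 0.22·a + 0.105·b = 1.1
From row1: a = (1.4 − 0.29·b) / 0.26.
Into row2: 0.22·(1.4 − 0.29·b)/0.26 + 0.105·b = 1.1 → b = 0.60274, a = 4.71233.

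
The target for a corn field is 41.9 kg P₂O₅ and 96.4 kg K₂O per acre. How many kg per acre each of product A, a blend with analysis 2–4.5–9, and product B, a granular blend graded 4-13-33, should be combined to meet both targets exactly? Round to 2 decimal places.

With a, b = kg per acre of product A and product B:
P₂O₅: 0.045·a + 0.13·b = 41.9
K₂O: 0.09·a + 0.33·b = 96.4
Eliminate a: (row1) − 0.045/0.09·(row2) → -0.035·b = -6.3, so b = 180.
Back-substitute: a = (41.9 − 0.13·180) / 0.045 = 411.111.

411.11 kg product A, 180.00 kg product B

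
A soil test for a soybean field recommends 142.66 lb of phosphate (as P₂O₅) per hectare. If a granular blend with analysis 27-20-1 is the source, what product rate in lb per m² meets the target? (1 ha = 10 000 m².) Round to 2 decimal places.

0.07 lb of product per sq m

Product per hectare = 142.66 / 20% = 713.3 lb.
Convert to per m²: 713.3 × 0.0001 = 0.07133 lb.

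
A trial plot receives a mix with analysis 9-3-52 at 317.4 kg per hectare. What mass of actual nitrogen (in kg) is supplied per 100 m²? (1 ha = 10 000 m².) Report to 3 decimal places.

nitrogen per hectare = 317.4 × 9% = 28.566 kg.
Convert to per 100 m²: 28.566 × 0.01 = 0.28566 kg.

0.286 kg N per hundred sq m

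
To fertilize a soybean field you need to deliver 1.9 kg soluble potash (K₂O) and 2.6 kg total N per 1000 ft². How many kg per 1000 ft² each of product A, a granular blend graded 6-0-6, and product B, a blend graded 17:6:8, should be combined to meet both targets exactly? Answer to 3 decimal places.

21.296 kg product A, 7.778 kg product B

Per-1000 ft² balance (a = product A, b = product B):
K₂O: 0.06·a + 0.08·b = 1.9
N: 0.06·a + 0.17·b = 2.6
Solving simultaneously: a = 21.2963, b = 7.77778.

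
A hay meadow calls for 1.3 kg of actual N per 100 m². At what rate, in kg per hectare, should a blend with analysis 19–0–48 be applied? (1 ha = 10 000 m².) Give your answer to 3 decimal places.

684.211 kg of product per hectare

Product per 100 m² = 1.3 / 19% = 6.84211 kg.
Convert to per hectare: 6.84211 × 100 = 684.2105 kg.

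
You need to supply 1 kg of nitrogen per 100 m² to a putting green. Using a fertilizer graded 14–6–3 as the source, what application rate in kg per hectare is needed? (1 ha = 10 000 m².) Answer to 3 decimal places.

714.286 kg of product per hectare

Product per 100 m² = 1 / 14% = 7.14286 kg.
Convert to per hectare: 7.14286 × 100 = 714.2857 kg.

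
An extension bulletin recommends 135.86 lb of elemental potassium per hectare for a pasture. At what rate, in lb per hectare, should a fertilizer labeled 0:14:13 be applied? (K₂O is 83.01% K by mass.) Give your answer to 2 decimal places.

As K₂O: 135.86 / 0.8301 = 163.667 lb per hectare.
Product per hectare = 163.667 / 13% = 1258.977 lb.

1258.98 lb of product per hectare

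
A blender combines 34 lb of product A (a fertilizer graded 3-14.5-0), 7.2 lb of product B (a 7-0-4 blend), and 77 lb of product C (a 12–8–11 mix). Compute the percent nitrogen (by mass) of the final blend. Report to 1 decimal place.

9.1% N

Total mass = 34 + 7.2 + 77 = 118.2 lb.
N mass = 3%×34 + 7%×7.2 + 12%×77 = 10.764 lb.
% N = 10.764 / 118.2 = 9.1066%.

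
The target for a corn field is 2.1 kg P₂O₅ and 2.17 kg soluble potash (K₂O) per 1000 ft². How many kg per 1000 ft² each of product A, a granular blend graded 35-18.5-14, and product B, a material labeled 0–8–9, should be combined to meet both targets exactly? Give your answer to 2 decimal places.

Let a = kg of product A, b = kg of product B (per 1000 ft²).
P₂O₅: 0.185·a + 0.08·b = 2.1
K₂O: 0.14·a + 0.09·b = 2.17
Eliminate a: (row1) − 0.185/0.14·(row2) → -0.0389286·b = -0.7675, so b = 19.7156.
Back-substitute: a = (2.1 − 0.08·19.7156) / 0.185 = 2.82569.

2.83 kg product A, 19.72 kg product B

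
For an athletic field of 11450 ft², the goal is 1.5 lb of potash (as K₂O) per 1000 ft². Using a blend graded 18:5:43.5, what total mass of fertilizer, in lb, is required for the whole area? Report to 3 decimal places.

39.483 lb

Product per 1000 ft² = 1.5 / 43.5% = 3.44828 lb.
Total product = 3.44828 × 11450 / 1000 = 39.4828 lb.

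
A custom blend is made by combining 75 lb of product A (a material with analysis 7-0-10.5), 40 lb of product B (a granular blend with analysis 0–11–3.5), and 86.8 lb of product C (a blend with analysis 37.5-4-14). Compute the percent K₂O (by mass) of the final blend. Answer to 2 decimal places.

10.62% K₂O

Total mass = 75 + 40 + 86.8 = 201.8 lb.
K₂O mass = 10.5%×75 + 3.5%×40 + 14%×86.8 = 21.427 lb.
% K₂O = 21.427 / 201.8 = 10.6179%.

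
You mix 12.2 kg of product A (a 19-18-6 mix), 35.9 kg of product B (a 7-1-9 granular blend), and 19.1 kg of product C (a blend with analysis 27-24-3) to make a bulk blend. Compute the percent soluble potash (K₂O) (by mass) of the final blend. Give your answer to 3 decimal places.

6.750% K₂O

Total mass = 12.2 + 35.9 + 19.1 = 67.2 kg.
K₂O mass = 6%×12.2 + 9%×35.9 + 3%×19.1 = 4.536 kg.
% K₂O = 4.536 / 67.2 = 6.75%.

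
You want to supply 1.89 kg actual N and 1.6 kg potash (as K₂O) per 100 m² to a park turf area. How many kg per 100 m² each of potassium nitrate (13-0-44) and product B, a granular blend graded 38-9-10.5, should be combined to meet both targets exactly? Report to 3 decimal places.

2.667 kg potassium nitrate, 4.061 kg product B

With a, b = kg per 100 m² of potassium nitrate and product B:
N: 0.13·a + 0.38·b = 1.89
K₂O: 0.44·a + 0.105·b = 1.6
Eliminate a: (row1) − 0.13/0.44·(row2) → 0.348977·b = 1.41727, so b = 4.06122.
Back-substitute: a = (1.89 − 0.38·4.06122) / 0.13 = 2.66721.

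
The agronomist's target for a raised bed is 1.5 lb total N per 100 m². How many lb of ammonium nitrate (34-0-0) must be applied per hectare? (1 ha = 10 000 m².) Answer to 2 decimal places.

Product per 100 m² = 1.5 / 34% = 4.41176 lb.
Convert to per hectare: 4.41176 × 100 = 441.176 lb.

441.18 lb of product per hectare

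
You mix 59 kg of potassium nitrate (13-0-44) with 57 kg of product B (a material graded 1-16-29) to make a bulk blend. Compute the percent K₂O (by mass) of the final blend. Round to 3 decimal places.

36.629% K₂O

Total mass = 59 + 57 = 116 kg.
K₂O mass = 44%×59 + 29%×57 = 42.49 kg.
% K₂O = 42.49 / 116 = 36.6293%.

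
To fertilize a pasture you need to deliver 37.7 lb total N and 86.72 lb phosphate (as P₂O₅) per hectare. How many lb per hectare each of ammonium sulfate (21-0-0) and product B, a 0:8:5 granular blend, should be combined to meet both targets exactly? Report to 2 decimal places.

179.52 lb ammonium sulfate, 1084.00 lb product B

With a, b = lb per hectare of ammonium sulfate and product B:
N: 0.21·a + 0·b = 37.7
P₂O₅: 0·a + 0.08·b = 86.72
Solving simultaneously: a = 179.524, b = 1084.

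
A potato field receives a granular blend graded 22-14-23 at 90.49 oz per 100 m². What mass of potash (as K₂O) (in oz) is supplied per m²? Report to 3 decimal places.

0.208 oz K₂O per sq m

K₂O per 100 m² = 90.49 × 23% = 20.8127 oz.
Convert to per m²: 20.8127 × 0.01 = 0.208127 oz.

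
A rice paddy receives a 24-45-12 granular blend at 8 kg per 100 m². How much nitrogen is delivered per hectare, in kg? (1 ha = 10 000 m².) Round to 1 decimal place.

nitrogen per 100 m² = 8 × 24% = 1.92 kg.
Convert to per hectare: 1.92 × 100 = 192 kg.

192.0 kg N per hectare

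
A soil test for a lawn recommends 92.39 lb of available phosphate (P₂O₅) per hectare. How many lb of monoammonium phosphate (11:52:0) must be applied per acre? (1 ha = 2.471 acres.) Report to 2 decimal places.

Product per hectare = 92.39 / 52% = 177.673 lb.
Convert to per acre: 177.673 × 0.404694 = 71.9033 lb.

71.90 lb of product per acre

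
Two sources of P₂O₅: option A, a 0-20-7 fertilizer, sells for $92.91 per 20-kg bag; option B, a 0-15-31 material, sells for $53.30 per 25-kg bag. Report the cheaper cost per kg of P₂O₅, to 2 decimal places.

$14.21 per kg P₂O₅ (option B)

option A: P₂O₅ per bag = 20 × 20% = 4 kg; cost = 92.91 / 4 = $23.2275/kg P₂O₅.
option B: P₂O₅ per bag = 25 × 15% = 3.75 kg; cost = 53.30 / 3.75 = $14.2133/kg P₂O₅.
option B is cheaper.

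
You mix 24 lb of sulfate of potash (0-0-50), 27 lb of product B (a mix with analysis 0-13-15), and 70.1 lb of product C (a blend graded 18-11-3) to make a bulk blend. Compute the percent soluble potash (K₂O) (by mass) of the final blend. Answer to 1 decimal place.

Total mass = 24 + 27 + 70.1 = 121.1 lb.
K₂O mass = 50%×24 + 15%×27 + 3%×70.1 = 18.153 lb.
% K₂O = 18.153 / 121.1 = 14.9901%.

15.0% K₂O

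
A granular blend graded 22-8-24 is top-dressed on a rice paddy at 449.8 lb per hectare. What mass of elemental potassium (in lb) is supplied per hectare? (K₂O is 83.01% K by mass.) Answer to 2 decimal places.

89.61 lb K per hectare

K₂O per hectare = 449.8 × 24% = 107.952 lb.
Elemental K = 107.952 × 0.8301 = 89.611 lb per hectare.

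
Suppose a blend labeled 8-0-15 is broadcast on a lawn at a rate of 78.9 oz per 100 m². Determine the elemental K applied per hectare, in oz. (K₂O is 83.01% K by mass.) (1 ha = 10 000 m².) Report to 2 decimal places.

K₂O per 100 m² = 78.9 × 15% = 11.835 oz.
Elemental K = 11.835 × 0.8301 = 9.82423 oz per 100 m².
Convert to per hectare: 9.82423 × 100 = 982.423 oz.

982.42 oz K per hectare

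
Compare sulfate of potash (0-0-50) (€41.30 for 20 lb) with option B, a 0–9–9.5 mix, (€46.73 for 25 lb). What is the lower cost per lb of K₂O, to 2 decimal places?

€4.13 per lb K₂O (sulfate of potash)

sulfate of potash: K₂O per bag = 20 × 50% = 10 lb; cost = 41.30 / 10 = €4.1300/lb K₂O.
option B: K₂O per bag = 25 × 9.5% = 2.375 lb; cost = 46.73 / 2.375 = €19.6758/lb K₂O.
sulfate of potash is cheaper.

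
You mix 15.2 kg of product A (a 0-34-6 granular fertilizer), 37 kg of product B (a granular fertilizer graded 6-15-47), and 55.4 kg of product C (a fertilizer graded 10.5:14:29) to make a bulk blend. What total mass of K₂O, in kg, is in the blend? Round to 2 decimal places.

34.37 kg K₂O

K₂O mass = 6%×15.2 + 47%×37 + 29%×55.4 = 34.368 kg.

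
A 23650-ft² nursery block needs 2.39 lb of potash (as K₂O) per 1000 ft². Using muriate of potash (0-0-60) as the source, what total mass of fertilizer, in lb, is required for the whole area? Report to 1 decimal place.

Product per 1000 ft² = 2.39 / 60% = 3.98333 lb.
Total product = 3.98333 × 23650 / 1000 = 94.2058 lb.

94.2 lb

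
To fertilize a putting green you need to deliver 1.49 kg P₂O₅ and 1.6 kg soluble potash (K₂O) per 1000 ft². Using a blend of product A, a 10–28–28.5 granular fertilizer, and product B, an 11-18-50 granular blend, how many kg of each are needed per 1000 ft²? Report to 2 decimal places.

Per-1000 ft² balance (a = product A, b = product B):
P₂O₅: 0.28·a + 0.18·b = 1.49
K₂O: 0.285·a + 0.5·b = 1.6
Eliminate b: (row1) − 0.18/0.5·(row2) → 0.1774·a = 0.914, so a = 5.1522.
Then b = (1.6 − 0.285·5.1522) / 0.5 = 0.263247.

5.15 kg product A, 0.26 kg product B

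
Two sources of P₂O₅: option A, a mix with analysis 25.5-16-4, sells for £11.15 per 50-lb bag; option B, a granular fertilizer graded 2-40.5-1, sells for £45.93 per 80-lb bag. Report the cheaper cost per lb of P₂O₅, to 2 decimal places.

£1.39 per lb P₂O₅ (option A)

option A: P₂O₅ per bag = 50 × 16% = 8 lb; cost = 11.15 / 8 = £1.3938/lb P₂O₅.
option B: P₂O₅ per bag = 80 × 40.5% = 32.4 lb; cost = 45.93 / 32.4 = £1.4176/lb P₂O₅.
option A is cheaper.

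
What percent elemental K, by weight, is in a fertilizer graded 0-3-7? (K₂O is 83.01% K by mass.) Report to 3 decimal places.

5.811% K

%K = 7 × 0.8301 = 5.8107%.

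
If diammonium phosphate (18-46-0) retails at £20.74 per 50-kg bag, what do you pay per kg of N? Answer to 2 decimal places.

N in bag = 50 × 18% = 9 kg.
Cost per kg N = £20.74 / 9 = £2.3044.

£2.30 per kg N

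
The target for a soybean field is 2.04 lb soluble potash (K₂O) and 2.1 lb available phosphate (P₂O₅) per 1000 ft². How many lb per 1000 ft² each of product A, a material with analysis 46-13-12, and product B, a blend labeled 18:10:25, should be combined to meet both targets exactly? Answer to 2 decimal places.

With a, b = lb per 1000 ft² of product A and product B:
K₂O: 0.12·a + 0.25·b = 2.04
P₂O₅: 0.13·a + 0.1·b = 2.1
Solving simultaneously: a = 15.6585, b = 0.643902.

15.66 lb product A, 0.64 lb product B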